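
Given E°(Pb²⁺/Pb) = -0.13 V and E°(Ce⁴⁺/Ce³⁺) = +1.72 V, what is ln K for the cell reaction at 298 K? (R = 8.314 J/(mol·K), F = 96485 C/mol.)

E°_cell = +1.72 − (-0.13) = 1.85 V, with n = 2 electrons transferred.
At equilibrium E = 0, so the Nernst equation gives ln K = nFE°/RT = (2)(96485)(1.85)/((8.314)(298)) = 144.09.

ln K = 144.1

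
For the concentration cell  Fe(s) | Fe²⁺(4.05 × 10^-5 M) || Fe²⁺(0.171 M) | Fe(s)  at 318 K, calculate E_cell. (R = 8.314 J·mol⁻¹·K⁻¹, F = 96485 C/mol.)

0.11 V

Both half-cells are Fe²⁺/Fe, so E°_cell = 0. The concentrated side is the cathode; the cell reaction moves Fe²⁺ from high to low concentration with n = 2.
Q = [Fe²⁺]_dilute/[Fe²⁺]_conc = 4.05 × 10^-5/0.171 = 2.37 × 10^-4.
E = 0 − (RT/nF) ln Q = −((8.314×318)/(2×96485))(-8.348) = 0.1144 V.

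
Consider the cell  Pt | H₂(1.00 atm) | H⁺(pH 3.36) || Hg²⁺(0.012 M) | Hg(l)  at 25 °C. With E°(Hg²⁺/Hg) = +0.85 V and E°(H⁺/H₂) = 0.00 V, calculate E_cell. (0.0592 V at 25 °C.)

0.99 V

The Hg²⁺/Hg couple is the cathode, so E°_cell = 0.85 V; n = 2.
[H⁺] = 10^(−3.36) = 4.4 × 10^-4 M, and Q = [H⁺]^2 / ([Hg²⁺]·P(H₂)) = 1.59 × 10^-5.
E = E° − (0.0592/2) log Q = 0.85 − (0.0592/2)(-4.799) = 0.992 V.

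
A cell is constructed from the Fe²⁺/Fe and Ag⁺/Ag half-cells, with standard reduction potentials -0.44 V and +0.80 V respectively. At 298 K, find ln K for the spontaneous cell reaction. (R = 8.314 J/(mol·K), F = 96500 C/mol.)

ln K = 96.6

E°_cell = +0.80 − (-0.44) = 1.24 V, with n = 2 electrons transferred.
At equilibrium E = 0, so the Nernst equation gives ln K = nFE°/RT = (2)(96500)(1.24)/((8.314)(298)) = 96.59.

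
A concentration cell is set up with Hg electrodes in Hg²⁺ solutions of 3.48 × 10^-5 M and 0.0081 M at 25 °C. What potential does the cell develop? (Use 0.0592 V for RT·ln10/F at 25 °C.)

Both half-cells are Hg²⁺/Hg, so E°_cell = 0. The concentrated side is the cathode; the cell reaction moves Hg²⁺ from high to low concentration with n = 2.
Q = [Hg²⁺]_dilute/[Hg²⁺]_conc = 3.48 × 10^-5/0.0081 = 0.00430.
E = 0 − (0.0592/2) log Q = −(0.0592/2)(-2.367) = 0.0701 V.

0.070 V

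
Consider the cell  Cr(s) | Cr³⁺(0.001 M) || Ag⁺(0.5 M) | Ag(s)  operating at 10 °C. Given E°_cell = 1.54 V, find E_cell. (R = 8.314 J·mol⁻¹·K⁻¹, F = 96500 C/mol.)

1.58 V

Balancing electrons gives n = 3; the reaction quotient is Q = [Cr³⁺]/[Ag⁺]^3 = 0.00800.
E = E° − (RT/nF) ln Q = 1.54 − (8.314×283)/(3×96500) × (-4.828) = 1.540 + 0.039 = 1.579 V.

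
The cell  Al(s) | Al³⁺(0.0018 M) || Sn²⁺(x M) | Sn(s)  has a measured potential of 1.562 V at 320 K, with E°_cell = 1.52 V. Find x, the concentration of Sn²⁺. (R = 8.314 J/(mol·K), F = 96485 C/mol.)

From the Nernst equation, ln Q = nF(E° − E)/RT = 6×96485×(1.52 − 1.562)/(8.314×320) = -9.139, so Q = 1.07 × 10^-4.
With Q = [Al³⁺]^2/[Sn²⁺]^3 and the known concentrations, [Sn²⁺]^3 in the denominator gives [Sn²⁺] = 0.31 M.

0.31 M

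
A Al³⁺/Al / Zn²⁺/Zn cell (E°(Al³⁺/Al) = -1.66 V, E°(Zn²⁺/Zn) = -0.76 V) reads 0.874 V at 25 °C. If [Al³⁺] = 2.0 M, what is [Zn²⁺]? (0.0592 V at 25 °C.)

0.21 M

From the Nernst equation, log Q = n(E° − E)/0.0592 = 6(0.90 − 0.874)/0.0592 = 2.635, so Q = 432.
With Q = [Al³⁺]^2/[Zn²⁺]^3 and the known concentrations, [Zn²⁺]^3 in the denominator gives [Zn²⁺] = 0.21 M.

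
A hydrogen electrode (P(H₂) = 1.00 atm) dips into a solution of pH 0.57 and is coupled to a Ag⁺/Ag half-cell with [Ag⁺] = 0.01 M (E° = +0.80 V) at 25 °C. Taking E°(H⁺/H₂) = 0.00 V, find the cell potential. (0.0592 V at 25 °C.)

The Ag⁺/Ag couple is the cathode, so E°_cell = 0.80 V; n = 2.
[H⁺] = 10^(−0.57) = 0.27 M, and Q = [H⁺]^2 / ([Ag⁺]^2·P(H₂)) = 724.
E = E° − (0.0592/2) log Q = 0.80 − (0.0592/2)(2.860) = 0.715 V.

0.72 V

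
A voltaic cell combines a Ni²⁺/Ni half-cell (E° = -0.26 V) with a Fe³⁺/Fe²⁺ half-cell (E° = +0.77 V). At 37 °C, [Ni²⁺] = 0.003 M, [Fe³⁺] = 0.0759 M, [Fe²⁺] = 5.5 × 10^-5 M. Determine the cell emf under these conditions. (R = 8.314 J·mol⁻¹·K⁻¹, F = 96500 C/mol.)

1.30 V

The Fe³⁺/Fe²⁺ couple has the higher reduction potential and acts as the cathode, so E°_cell = +0.77 − (-0.26) = 1.03 V.
Balancing electrons gives n = 2; the reaction quotient is Q = [Ni²⁺]·[Fe²⁺]^2/[Fe³⁺]^2 = 1.58 × 10^-9.
E = E° − (RT/nF) ln Q = 1.03 − (8.314×310)/(2×96500) × (-20.269) = 1.030 + 0.271 = 1.301 V.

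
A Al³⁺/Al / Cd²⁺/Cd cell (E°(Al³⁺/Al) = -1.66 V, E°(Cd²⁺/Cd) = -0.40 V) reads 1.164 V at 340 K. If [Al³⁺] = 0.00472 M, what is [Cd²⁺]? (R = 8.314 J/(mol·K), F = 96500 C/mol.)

From the Nernst equation, ln Q = nF(E° − E)/RT = 6×96500×(1.26 − 1.164)/(8.314×340) = 19.664, so Q = 3.47 × 10^8.
With Q = [Al³⁺]^2/[Cd²⁺]^3 and the known concentrations, [Cd²⁺]^3 in the denominator gives [Cd²⁺] = 4 × 10^-5 M.

4 × 10^-5 M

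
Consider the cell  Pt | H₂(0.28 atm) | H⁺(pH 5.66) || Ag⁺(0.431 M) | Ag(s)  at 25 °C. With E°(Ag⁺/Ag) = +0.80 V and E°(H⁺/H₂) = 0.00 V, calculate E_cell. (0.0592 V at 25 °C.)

1.10 V

The Ag⁺/Ag couple is the cathode, so E°_cell = 0.80 V; n = 2.
[H⁺] = 10^(−5.66) = 2.2 × 10^-6 M, and Q = [H⁺]^2 / ([Ag⁺]^2·P(H₂)) = 9.2 × 10^-11.
E = E° − (0.0592/2) log Q = 0.80 − (0.0592/2)(-10.036) = 1.097 V.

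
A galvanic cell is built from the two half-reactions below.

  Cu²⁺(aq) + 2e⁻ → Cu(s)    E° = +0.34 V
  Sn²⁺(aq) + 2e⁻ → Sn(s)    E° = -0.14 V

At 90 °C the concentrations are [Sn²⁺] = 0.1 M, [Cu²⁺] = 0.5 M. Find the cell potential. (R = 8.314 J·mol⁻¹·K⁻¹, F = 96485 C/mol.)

The Cu²⁺/Cu couple has the higher reduction potential and acts as the cathode, so E°_cell = +0.34 − (-0.14) = 0.48 V.
Balancing electrons gives n = 2; the reaction quotient is Q = [Sn²⁺]/[Cu²⁺] = 0.200.
E = E° − (RT/nF) ln Q = 0.48 − (8.314×363)/(2×96485) × (-1.609) = 0.480 + 0.025 = 0.505 V.

0.505 V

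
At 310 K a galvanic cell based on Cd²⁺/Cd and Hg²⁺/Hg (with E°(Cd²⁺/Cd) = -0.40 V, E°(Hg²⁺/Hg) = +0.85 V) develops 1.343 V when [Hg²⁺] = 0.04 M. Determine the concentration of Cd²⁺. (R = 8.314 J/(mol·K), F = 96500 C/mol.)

3.8 × 10^-5 M

From the Nernst equation, ln Q = nF(E° − E)/RT = 2×96500×(1.25 − 1.343)/(8.314×310) = -6.964, so Q = 9.45 × 10^-4.
With Q = [Cd²⁺]/[Hg²⁺] and the known concentrations, [Cd²⁺] in the numerator gives [Cd²⁺] = 3.8 × 10^-5 M.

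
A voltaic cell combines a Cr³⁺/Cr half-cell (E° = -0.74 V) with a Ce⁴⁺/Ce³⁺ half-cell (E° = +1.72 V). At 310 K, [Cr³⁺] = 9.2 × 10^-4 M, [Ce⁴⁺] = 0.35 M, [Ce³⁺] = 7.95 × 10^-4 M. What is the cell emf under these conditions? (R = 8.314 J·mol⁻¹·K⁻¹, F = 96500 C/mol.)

2.68 V

The Ce⁴⁺/Ce³⁺ couple has the higher reduction potential and acts as the cathode, so E°_cell = +1.72 − (-0.74) = 2.46 V.
Balancing electrons gives n = 3; the reaction quotient is Q = [Cr³⁺]·[Ce³⁺]^3/[Ce⁴⁺]^3 = 1.08 × 10^-11.
E = E° − (RT/nF) ln Q = 2.46 − (8.314×310)/(3×96500) × (-25.253) = 2.460 + 0.225 = 2.685 V.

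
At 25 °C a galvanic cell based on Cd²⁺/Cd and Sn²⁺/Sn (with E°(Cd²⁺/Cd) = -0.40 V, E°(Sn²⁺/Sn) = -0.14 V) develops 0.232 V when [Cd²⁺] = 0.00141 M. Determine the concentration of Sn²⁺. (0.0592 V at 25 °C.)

1.6 × 10^-4 M

From the Nernst equation, log Q = n(E° − E)/0.0592 = 2(0.26 − 0.232)/0.0592 = 0.946, so Q = 8.83.
With Q = [Cd²⁺]/[Sn²⁺] and the known concentrations, [Sn²⁺] in the denominator gives [Sn²⁺] = 1.6 × 10^-4 M.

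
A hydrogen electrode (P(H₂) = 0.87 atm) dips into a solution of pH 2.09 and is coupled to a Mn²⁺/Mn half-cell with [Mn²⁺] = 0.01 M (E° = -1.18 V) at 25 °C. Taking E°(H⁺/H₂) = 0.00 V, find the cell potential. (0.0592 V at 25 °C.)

1.12 V

The hydrogen couple is the cathode, so E°_cell = 1.18 V; n = 2.
[H⁺] = 10^(−2.09) = 0.0081 M, and Q = [Mn²⁺]·P(H₂) / [H⁺]^2 = 132.
E = E° − (0.0592/2) log Q = 1.18 − (0.0592/2)(2.120) = 1.117 V.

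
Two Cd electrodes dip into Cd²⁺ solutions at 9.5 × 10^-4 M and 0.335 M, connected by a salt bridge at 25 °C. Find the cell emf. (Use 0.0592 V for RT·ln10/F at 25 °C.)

Both half-cells are Cd²⁺/Cd, so E°_cell = 0. The concentrated side is the cathode; the cell reaction moves Cd²⁺ from high to low concentration with n = 2.
Q = [Cd²⁺]_dilute/[Cd²⁺]_conc = 9.5 × 10^-4/0.335 = 0.00284.
E = 0 − (0.0592/2) log Q = −(0.0592/2)(-2.547) = 0.0754 V.

0.075 V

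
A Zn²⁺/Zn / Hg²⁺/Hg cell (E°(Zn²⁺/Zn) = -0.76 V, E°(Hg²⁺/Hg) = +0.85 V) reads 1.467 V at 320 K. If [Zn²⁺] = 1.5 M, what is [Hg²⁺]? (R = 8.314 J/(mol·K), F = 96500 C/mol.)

4.7 × 10^-5 M

From the Nernst equation, ln Q = nF(E° − E)/RT = 2×96500×(1.61 − 1.467)/(8.314×320) = 10.374, so Q = 3.2 × 10^4.
With Q = [Zn²⁺]/[Hg²⁺] and the known concentrations, [Hg²⁺] in the denominator gives [Hg²⁺] = 4.7 × 10^-5 M.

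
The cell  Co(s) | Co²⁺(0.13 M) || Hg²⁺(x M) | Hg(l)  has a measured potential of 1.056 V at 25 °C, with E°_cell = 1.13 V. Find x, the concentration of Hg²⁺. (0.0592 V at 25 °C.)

From the Nernst equation, log Q = n(E° − E)/0.0592 = 2(1.13 − 1.056)/0.0592 = 2.500, so Q = 316.
With Q = [Co²⁺]/[Hg²⁺] and the known concentrations, [Hg²⁺] in the denominator gives [Hg²⁺] = 4.1 × 10^-4 M.

4.1 × 10^-4 M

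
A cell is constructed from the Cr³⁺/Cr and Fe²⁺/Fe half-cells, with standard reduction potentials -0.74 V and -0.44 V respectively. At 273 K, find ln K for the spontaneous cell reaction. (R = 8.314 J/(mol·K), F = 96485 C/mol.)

ln K = 76.5

E°_cell = -0.44 − (-0.74) = 0.30 V, with n = 6 electrons transferred.
At equilibrium E = 0, so the Nernst equation gives ln K = nFE°/RT = (6)(96485)(0.30)/((8.314)(273)) = 76.52.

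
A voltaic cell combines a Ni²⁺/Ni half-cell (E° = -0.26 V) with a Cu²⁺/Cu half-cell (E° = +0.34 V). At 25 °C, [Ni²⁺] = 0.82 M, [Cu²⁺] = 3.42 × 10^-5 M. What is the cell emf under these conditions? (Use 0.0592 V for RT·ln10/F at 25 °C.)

The Cu²⁺/Cu couple has the higher reduction potential and acts as the cathode, so E°_cell = +0.34 − (-0.26) = 0.60 V.
Balancing electrons gives n = 2; the reaction quotient is Q = [Ni²⁺]/[Cu²⁺] = 2.4 × 10^4.
At 25 °C, E = E° − (0.0592/n) log Q = 0.60 − (0.0592/2)(4.380) = 0.600 − 0.130 = 0.470 V.

0.470 V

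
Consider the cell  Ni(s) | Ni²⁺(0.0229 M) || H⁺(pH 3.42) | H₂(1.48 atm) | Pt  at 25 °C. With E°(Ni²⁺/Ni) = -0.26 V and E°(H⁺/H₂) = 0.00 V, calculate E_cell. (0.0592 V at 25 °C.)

0.10 V

The hydrogen couple is the cathode, so E°_cell = 0.26 V; n = 2.
[H⁺] = 10^(−3.42) = 3.8 × 10^-4 M, and Q = [Ni²⁺]·P(H₂) / [H⁺]^2 = 2.34 × 10^5.
E = E° − (0.0592/2) log Q = 0.26 − (0.0592/2)(5.370) = 0.101 V.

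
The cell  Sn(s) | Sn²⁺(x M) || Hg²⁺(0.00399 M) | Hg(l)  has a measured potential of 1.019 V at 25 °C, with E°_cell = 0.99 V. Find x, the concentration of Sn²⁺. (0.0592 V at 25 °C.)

4.2 × 10^-4 M

From the Nernst equation, log Q = n(E° − E)/0.0592 = 2(0.99 − 1.019)/0.0592 = -0.980, so Q = 0.105.
With Q = [Sn²⁺]/[Hg²⁺] and the known concentrations, [Sn²⁺] in the numerator gives [Sn²⁺] = 4.2 × 10^-4 M.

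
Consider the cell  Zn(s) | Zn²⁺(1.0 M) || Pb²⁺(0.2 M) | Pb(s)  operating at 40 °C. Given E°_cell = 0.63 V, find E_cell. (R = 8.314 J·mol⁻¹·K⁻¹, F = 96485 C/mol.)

0.608 V

Balancing electrons gives n = 2; the reaction quotient is Q = [Zn²⁺]/[Pb²⁺] = 5.00.
E = E° − (RT/nF) ln Q = 0.63 − (8.314×313)/(2×96485) × (1.609) = 0.630 − 0.022 = 0.608 V.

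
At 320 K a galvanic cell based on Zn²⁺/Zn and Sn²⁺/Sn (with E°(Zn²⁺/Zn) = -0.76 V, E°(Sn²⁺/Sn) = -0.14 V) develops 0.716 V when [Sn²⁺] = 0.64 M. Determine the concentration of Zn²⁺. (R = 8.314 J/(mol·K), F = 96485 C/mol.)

6.1 × 10^-4 M

From the Nernst equation, ln Q = nF(E° − E)/RT = 2×96485×(0.62 − 0.716)/(8.314×320) = -6.963, so Q = 9.46 × 10^-4.
With Q = [Zn²⁺]/[Sn²⁺] and the known concentrations, [Zn²⁺] in the numerator gives [Zn²⁺] = 6.1 × 10^-4 M.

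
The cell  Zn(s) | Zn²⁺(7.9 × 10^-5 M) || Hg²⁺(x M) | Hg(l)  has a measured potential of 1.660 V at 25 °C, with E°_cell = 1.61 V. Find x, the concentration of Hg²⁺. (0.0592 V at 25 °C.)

From the Nernst equation, log Q = n(E° − E)/0.0592 = 2(1.61 − 1.660)/0.0592 = -1.689, so Q = 0.0205.
With Q = [Zn²⁺]/[Hg²⁺] and the known concentrations, [Hg²⁺] in the denominator gives [Hg²⁺] = 0.0039 M.

0.0039 M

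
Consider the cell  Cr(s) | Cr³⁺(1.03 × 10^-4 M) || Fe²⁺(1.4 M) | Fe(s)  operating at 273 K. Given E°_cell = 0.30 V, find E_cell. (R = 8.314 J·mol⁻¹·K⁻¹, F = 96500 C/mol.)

Balancing electrons gives n = 6; the reaction quotient is Q = [Cr³⁺]^2/[Fe²⁺]^3 = 3.87 × 10^-9.
E = E° − (RT/nF) ln Q = 0.30 − (8.314×273)/(6×96500) × (-19.371) = 0.300 + 0.076 = 0.376 V.

0.376 V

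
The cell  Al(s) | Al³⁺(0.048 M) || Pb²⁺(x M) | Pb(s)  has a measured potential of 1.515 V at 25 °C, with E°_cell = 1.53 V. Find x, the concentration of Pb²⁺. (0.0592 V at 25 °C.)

0.041 M

From the Nernst equation, log Q = n(E° − E)/0.0592 = 6(1.53 − 1.515)/0.0592 = 1.520, so Q = 33.1.
With Q = [Al³⁺]^2/[Pb²⁺]^3 and the known concentrations, [Pb²⁺]^3 in the denominator gives [Pb²⁺] = 0.041 M.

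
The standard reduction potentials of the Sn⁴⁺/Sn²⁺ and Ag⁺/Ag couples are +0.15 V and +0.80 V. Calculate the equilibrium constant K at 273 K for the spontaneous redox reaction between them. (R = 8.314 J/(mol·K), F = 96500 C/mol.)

E°_cell = +0.80 − (+0.15) = 0.65 V, with n = 2 electrons transferred.
At equilibrium E = 0, so the Nernst equation gives ln K = nFE°/RT = (2)(96500)(0.65)/((8.314)(273)) = 55.27.
K = e^55.27 = 1 × 10^24.

1 × 10^24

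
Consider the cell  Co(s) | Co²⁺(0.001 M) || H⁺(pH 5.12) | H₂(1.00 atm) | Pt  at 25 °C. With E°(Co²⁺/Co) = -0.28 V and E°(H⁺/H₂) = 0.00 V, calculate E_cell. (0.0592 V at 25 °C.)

The hydrogen couple is the cathode, so E°_cell = 0.28 V; n = 2.
[H⁺] = 10^(−5.12) = 7.6 × 10^-6 M, and Q = [Co²⁺]·P(H₂) / [H⁺]^2 = 1.74 × 10^7.
E = E° − (0.0592/2) log Q = 0.28 − (0.0592/2)(7.240) = 0.066 V.

0.066 V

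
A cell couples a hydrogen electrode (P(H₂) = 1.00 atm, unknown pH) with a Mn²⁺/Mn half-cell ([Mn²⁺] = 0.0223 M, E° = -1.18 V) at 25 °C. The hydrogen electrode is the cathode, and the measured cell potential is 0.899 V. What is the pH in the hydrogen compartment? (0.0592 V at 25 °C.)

E°_cell = 1.18 V and n = 2.
log Q = n(E° − E)/0.0592 = 2×(1.18 − 0.899)/0.0592 = 9.493.
With Q = [Mn²⁺]·P(H₂) / [H⁺]^2, solving for [H⁺] gives log[H⁺] = -5.572, so pH = 5.57.

pH = 5.57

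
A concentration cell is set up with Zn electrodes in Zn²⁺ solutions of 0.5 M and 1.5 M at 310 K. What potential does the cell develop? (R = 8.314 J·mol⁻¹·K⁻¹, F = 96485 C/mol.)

0.015 V

Both half-cells are Zn²⁺/Zn, so E°_cell = 0. The concentrated side is the cathode; the cell reaction moves Zn²⁺ from high to low concentration with n = 2.
Q = [Zn²⁺]_dilute/[Zn²⁺]_conc = 0.5/1.5 = 0.333.
E = 0 − (RT/nF) ln Q = −((8.314×310)/(2×96485))(-1.099) = 0.0147 V.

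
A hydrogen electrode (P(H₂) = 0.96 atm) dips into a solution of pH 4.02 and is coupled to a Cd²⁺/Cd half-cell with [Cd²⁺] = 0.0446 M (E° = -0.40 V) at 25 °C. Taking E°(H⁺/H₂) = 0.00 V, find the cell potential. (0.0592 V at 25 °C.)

The hydrogen couple is the cathode, so E°_cell = 0.40 V; n = 2.
[H⁺] = 10^(−4.02) = 9.5 × 10^-5 M, and Q = [Cd²⁺]·P(H₂) / [H⁺]^2 = 4.69 × 10^6.
E = E° − (0.0592/2) log Q = 0.40 − (0.0592/2)(6.672) = 0.203 V.

0.20 V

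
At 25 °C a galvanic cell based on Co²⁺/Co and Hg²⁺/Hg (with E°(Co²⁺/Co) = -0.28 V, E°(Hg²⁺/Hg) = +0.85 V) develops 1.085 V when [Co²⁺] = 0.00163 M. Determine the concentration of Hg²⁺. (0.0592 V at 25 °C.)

From the Nernst equation, log Q = n(E° − E)/0.0592 = 2(1.13 − 1.085)/0.0592 = 1.520, so Q = 33.1.
With Q = [Co²⁺]/[Hg²⁺] and the known concentrations, [Hg²⁺] in the denominator gives [Hg²⁺] = 4.9 × 10^-5 M.

4.9 × 10^-5 M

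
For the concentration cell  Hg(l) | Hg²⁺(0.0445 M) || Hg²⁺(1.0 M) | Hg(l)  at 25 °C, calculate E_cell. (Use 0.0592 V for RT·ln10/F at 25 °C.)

Both half-cells are Hg²⁺/Hg, so E°_cell = 0. The concentrated side is the cathode; the cell reaction moves Hg²⁺ from high to low concentration with n = 2.
Q = [Hg²⁺]_dilute/[Hg²⁺]_conc = 0.0445/1.0 = 0.0445.
E = 0 − (0.0592/2) log Q = −(0.0592/2)(-1.352) = 0.0400 V.

0.040 V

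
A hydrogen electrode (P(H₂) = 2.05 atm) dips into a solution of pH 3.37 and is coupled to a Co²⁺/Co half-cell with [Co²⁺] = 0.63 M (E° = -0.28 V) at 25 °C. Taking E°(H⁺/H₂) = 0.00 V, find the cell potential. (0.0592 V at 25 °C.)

0.077 V

The hydrogen couple is the cathode, so E°_cell = 0.28 V; n = 2.
[H⁺] = 10^(−3.37) = 4.3 × 10^-4 M, and Q = [Co²⁺]·P(H₂) / [H⁺]^2 = 7.1 × 10^6.
E = E° − (0.0592/2) log Q = 0.28 − (0.0592/2)(6.851) = 0.077 V.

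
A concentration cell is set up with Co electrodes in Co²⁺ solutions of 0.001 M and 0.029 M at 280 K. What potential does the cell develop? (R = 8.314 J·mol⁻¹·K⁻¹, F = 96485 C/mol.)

Both half-cells are Co²⁺/Co, so E°_cell = 0. The concentrated side is the cathode; the cell reaction moves Co²⁺ from high to low concentration with n = 2.
Q = [Co²⁺]_dilute/[Co²⁺]_conc = 0.001/0.029 = 0.0345.
E = 0 − (RT/nF) ln Q = −((8.314×280)/(2×96485))(-3.367) = 0.0406 V.

0.041 V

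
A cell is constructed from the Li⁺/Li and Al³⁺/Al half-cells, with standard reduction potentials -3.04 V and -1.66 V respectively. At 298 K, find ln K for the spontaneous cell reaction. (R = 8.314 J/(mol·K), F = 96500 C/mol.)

ln K = 161.3

E°_cell = -1.66 − (-3.04) = 1.38 V, with n = 3 electrons transferred.
At equilibrium E = 0, so the Nernst equation gives ln K = nFE°/RT = (3)(96500)(1.38)/((8.314)(298)) = 161.25.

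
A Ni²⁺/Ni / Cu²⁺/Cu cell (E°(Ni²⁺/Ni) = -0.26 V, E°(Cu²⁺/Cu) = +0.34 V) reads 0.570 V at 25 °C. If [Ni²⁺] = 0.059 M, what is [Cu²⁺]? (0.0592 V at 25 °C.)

0.0057 M

From the Nernst equation, log Q = n(E° − E)/0.0592 = 2(0.60 − 0.570)/0.0592 = 1.014, so Q = 10.3.
With Q = [Ni²⁺]/[Cu²⁺] and the known concentrations, [Cu²⁺] in the denominator gives [Cu²⁺] = 0.0057 M.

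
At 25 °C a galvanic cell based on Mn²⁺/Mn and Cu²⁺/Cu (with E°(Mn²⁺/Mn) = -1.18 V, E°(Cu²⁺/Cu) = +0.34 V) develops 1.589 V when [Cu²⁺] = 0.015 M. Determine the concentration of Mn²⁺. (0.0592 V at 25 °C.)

From the Nernst equation, log Q = n(E° − E)/0.0592 = 2(1.52 − 1.589)/0.0592 = -2.331, so Q = 0.00467.
With Q = [Mn²⁺]/[Cu²⁺] and the known concentrations, [Mn²⁺] in the numerator gives [Mn²⁺] = 7 × 10^-5 M.

7 × 10^-5 M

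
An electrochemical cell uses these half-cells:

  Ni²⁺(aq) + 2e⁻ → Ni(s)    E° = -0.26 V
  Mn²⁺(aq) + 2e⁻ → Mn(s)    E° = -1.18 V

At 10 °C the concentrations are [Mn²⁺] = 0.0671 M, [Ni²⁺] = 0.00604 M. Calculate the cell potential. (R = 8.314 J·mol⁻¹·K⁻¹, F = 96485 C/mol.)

0.891 V

The Ni²⁺/Ni couple has the higher reduction potential and acts as the cathode, so E°_cell = -0.26 − (-1.18) = 0.92 V.
Balancing electrons gives n = 2; the reaction quotient is Q = [Mn²⁺]/[Ni²⁺] = 11.1.
E = E° − (RT/nF) ln Q = 0.92 − (8.314×283)/(2×96485) × (2.408) = 0.920 − 0.029 = 0.891 V.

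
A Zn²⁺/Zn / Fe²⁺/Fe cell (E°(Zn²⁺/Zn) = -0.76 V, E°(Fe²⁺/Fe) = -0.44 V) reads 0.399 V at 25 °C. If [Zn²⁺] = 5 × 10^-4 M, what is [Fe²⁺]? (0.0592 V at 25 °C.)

0.23 M

From the Nernst equation, log Q = n(E° − E)/0.0592 = 2(0.32 − 0.399)/0.0592 = -2.669, so Q = 0.00214.
With Q = [Zn²⁺]/[Fe²⁺] and the known concentrations, [Fe²⁺] in the denominator gives [Fe²⁺] = 0.23 M.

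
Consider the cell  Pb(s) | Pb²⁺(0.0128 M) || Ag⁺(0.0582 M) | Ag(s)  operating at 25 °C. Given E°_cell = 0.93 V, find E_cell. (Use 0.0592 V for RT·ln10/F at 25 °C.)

Balancing electrons gives n = 2; the reaction quotient is Q = [Pb²⁺]/[Ag⁺]^2 = 3.78.
At 25 °C, E = E° − (0.0592/n) log Q = 0.93 − (0.0592/2)(0.577) = 0.930 − 0.017 = 0.913 V.

0.913 V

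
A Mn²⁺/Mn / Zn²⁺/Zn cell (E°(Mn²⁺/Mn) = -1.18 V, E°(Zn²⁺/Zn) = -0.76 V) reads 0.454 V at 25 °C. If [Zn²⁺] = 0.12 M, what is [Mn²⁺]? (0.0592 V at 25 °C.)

From the Nernst equation, log Q = n(E° − E)/0.0592 = 2(0.42 − 0.454)/0.0592 = -1.149, so Q = 0.0710.
With Q = [Mn²⁺]/[Zn²⁺] and the known concentrations, [Mn²⁺] in the numerator gives [Mn²⁺] = 0.0085 M.

0.0085 M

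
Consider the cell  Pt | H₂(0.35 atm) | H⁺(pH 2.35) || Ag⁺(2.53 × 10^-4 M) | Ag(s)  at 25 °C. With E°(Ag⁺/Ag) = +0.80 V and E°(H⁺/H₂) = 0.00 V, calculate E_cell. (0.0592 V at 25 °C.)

The Ag⁺/Ag couple is the cathode, so E°_cell = 0.80 V; n = 2.
[H⁺] = 10^(−2.35) = 0.0045 M, and Q = [H⁺]^2 / ([Ag⁺]^2·P(H₂)) = 891.
E = E° − (0.0592/2) log Q = 0.80 − (0.0592/2)(2.950) = 0.713 V.

0.71 V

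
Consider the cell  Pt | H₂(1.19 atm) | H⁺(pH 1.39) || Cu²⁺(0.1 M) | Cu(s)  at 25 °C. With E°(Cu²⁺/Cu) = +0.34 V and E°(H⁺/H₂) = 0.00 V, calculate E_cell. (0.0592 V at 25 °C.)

0.39 V

The Cu²⁺/Cu couple is the cathode, so E°_cell = 0.34 V; n = 2.
[H⁺] = 10^(−1.39) = 0.041 M, and Q = [H⁺]^2 / ([Cu²⁺]·P(H₂)) = 0.0139.
E = E° − (0.0592/2) log Q = 0.34 − (0.0592/2)(-1.856) = 0.395 V.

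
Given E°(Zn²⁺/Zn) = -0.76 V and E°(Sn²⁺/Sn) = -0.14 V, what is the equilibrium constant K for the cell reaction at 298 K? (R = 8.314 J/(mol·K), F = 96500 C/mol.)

E°_cell = -0.14 − (-0.76) = 0.62 V, with n = 2 electrons transferred.
At equilibrium E = 0, so the Nernst equation gives ln K = nFE°/RT = (2)(96500)(0.62)/((8.314)(298)) = 48.30.
K = e^48.30 = 9.4 × 10^20.

9.4 × 10^20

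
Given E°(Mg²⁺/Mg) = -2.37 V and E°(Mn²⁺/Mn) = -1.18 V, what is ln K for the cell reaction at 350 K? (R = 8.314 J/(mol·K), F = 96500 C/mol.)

E°_cell = -1.18 − (-2.37) = 1.19 V, with n = 2 electrons transferred.
At equilibrium E = 0, so the Nernst equation gives ln K = nFE°/RT = (2)(96500)(1.19)/((8.314)(350)) = 78.93.

ln K = 78.9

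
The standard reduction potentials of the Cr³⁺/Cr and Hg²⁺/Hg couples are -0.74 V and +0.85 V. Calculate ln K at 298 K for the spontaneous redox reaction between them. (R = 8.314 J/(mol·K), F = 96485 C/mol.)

E°_cell = +0.85 − (-0.74) = 1.59 V, with n = 6 electrons transferred.
At equilibrium E = 0, so the Nernst equation gives ln K = nFE°/RT = (6)(96485)(1.59)/((8.314)(298)) = 371.52.

ln K = 371.5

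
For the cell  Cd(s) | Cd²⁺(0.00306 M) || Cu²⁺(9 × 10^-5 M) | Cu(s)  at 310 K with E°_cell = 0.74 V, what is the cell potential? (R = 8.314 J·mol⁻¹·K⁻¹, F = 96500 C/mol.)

0.693 V

Balancing electrons gives n = 2; the reaction quotient is Q = [Cd²⁺]/[Cu²⁺] = 34.0.
E = E° − (RT/nF) ln Q = 0.74 − (8.314×310)/(2×96500) × (3.526) = 0.740 − 0.047 = 0.693 V.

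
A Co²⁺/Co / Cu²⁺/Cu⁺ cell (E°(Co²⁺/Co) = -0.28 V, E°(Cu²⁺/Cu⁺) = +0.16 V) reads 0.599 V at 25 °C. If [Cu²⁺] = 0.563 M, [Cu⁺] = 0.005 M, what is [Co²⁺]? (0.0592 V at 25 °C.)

0.054 M

From the Nernst equation, log Q = n(E° − E)/0.0592 = 2(0.44 − 0.599)/0.0592 = -5.372, so Q = 4.25 × 10^-6.
With Q = [Co²⁺]·[Cu⁺]^2/[Cu²⁺]^2 and the known concentrations, [Co²⁺] in the numerator gives [Co²⁺] = 0.054 M.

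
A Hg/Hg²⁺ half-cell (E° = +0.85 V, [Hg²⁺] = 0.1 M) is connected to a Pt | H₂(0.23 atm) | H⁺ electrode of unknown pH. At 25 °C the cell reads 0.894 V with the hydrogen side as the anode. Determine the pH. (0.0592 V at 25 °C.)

E°_cell = 0.85 V and n = 2.
log Q = n(E° − E)/0.0592 = 2×(0.85 − 0.894)/0.0592 = -1.486.
With Q = [H⁺]^2 / ([Hg²⁺]·P(H₂)), solving for [H⁺] gives log[H⁺] = -1.562, so pH = 1.56.

pH = 1.56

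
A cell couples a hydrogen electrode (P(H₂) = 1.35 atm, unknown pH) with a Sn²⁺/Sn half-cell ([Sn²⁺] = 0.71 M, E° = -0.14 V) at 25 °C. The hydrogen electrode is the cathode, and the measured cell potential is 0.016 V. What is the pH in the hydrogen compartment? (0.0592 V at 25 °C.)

pH = 2.10

E°_cell = 0.14 V and n = 2.
log Q = n(E° − E)/0.0592 = 2×(0.14 − 0.016)/0.0592 = 4.189.
With Q = [Sn²⁺]·P(H₂) / [H⁺]^2, solving for [H⁺] gives log[H⁺] = -2.104, so pH = 2.10.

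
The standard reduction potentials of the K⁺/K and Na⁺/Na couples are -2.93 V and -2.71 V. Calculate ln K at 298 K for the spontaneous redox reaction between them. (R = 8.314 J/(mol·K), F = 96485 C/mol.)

ln K = 8.6

E°_cell = -2.71 − (-2.93) = 0.22 V, with n = 1 electron transferred.
At equilibrium E = 0, so the Nernst equation gives ln K = nFE°/RT = (1)(96485)(0.22)/((8.314)(298)) = 8.57.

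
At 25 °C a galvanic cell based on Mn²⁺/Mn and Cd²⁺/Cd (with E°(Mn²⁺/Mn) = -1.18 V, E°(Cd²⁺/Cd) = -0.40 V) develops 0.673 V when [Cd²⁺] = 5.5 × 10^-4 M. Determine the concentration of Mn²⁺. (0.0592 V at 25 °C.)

From the Nernst equation, log Q = n(E° − E)/0.0592 = 2(0.78 − 0.673)/0.0592 = 3.615, so Q = 4120.
With Q = [Mn²⁺]/[Cd²⁺] and the known concentrations, [Mn²⁺] in the numerator gives [Mn²⁺] = 2.3 M.

2.3 M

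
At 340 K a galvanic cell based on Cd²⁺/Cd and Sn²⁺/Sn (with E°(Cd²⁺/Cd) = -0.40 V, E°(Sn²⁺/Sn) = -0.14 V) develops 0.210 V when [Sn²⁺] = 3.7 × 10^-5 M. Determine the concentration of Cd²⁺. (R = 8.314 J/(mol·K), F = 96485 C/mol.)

0.0011 M

From the Nernst equation, ln Q = nF(E° − E)/RT = 2×96485×(0.26 − 0.210)/(8.314×340) = 3.413, so Q = 30.4.
With Q = [Cd²⁺]/[Sn²⁺] and the known concentrations, [Cd²⁺] in the numerator gives [Cd²⁺] = 0.0011 M.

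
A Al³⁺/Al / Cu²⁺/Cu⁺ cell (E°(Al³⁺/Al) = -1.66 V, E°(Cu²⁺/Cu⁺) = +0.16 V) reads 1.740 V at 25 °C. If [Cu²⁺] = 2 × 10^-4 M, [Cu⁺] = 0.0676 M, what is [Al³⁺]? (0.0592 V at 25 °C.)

2.9 × 10^-4 M

From the Nernst equation, log Q = n(E° − E)/0.0592 = 3(1.82 − 1.740)/0.0592 = 4.054, so Q = 1.13 × 10^4.
With Q = [Al³⁺]·[Cu⁺]^3/[Cu²⁺]^3 and the known concentrations, [Al³⁺] in the numerator gives [Al³⁺] = 2.9 × 10^-4 M.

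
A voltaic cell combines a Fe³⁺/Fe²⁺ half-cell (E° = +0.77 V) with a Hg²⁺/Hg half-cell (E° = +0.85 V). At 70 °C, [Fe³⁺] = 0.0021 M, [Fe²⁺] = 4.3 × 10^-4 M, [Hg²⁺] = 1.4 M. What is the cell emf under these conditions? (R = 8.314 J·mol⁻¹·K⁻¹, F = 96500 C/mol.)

0.038 V

The Hg²⁺/Hg couple has the higher reduction potential and acts as the cathode, so E°_cell = +0.85 − (+0.77) = 0.08 V.
Balancing electrons gives n = 2; the reaction quotient is Q = [Fe³⁺]^2/([Fe²⁺]^2·[Hg²⁺]) = 17.0.
E = E° − (RT/nF) ln Q = 0.08 − (8.314×343)/(2×96500) × (2.835) = 0.080 − 0.042 = 0.038 V.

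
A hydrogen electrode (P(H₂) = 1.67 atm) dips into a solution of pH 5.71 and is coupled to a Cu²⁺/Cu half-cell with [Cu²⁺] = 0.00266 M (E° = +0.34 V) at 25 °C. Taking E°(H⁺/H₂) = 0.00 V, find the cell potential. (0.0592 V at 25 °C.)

0.61 V

The Cu²⁺/Cu couple is the cathode, so E°_cell = 0.34 V; n = 2.
[H⁺] = 10^(−5.71) = 1.9 × 10^-6 M, and Q = [H⁺]^2 / ([Cu²⁺]·P(H₂)) = 8.56 × 10^-10.
E = E° − (0.0592/2) log Q = 0.34 − (0.0592/2)(-9.068) = 0.608 V.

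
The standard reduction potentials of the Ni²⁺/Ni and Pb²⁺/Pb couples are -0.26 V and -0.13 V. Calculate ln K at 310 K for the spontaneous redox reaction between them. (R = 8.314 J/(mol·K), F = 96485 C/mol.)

ln K = 9.7

E°_cell = -0.13 − (-0.26) = 0.13 V, with n = 2 electrons transferred.
At equilibrium E = 0, so the Nernst equation gives ln K = nFE°/RT = (2)(96485)(0.13)/((8.314)(310)) = 9.73.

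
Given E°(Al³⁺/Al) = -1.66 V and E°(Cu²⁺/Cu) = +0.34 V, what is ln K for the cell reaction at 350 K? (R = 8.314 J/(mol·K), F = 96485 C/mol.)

E°_cell = +0.34 − (-1.66) = 2.00 V, with n = 6 electrons transferred.
At equilibrium E = 0, so the Nernst equation gives ln K = nFE°/RT = (6)(96485)(2.00)/((8.314)(350)) = 397.89.

ln K = 397.9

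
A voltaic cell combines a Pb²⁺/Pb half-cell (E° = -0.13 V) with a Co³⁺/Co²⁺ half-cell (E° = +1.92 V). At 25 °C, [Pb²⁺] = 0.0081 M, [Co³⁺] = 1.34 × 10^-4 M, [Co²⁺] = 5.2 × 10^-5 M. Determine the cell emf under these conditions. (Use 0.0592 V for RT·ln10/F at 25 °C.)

The Co³⁺/Co²⁺ couple has the higher reduction potential and acts as the cathode, so E°_cell = +1.92 − (-0.13) = 2.05 V.
Balancing electrons gives n = 2; the reaction quotient is Q = [Pb²⁺]·[Co²⁺]^2/[Co³⁺]^2 = 0.00122.
At 25 °C, E = E° − (0.0592/n) log Q = 2.05 − (0.0592/2)(-2.914) = 2.050 + 0.086 = 2.136 V.

2.14 V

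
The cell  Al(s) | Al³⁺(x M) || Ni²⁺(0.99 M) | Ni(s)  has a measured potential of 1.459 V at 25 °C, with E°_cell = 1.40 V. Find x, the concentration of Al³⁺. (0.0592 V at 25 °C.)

From the Nernst equation, log Q = n(E° − E)/0.0592 = 6(1.40 − 1.459)/0.0592 = -5.980, so Q = 1.05 × 10^-6.
With Q = [Al³⁺]^2/[Ni²⁺]^3 and the known concentrations, [Al³⁺]^2 in the numerator gives [Al³⁺] = 0.001 M.

0.001 M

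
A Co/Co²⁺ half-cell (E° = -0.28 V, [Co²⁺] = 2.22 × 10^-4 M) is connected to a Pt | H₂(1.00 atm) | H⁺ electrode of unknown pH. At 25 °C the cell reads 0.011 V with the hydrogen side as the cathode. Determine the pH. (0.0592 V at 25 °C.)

E°_cell = 0.28 V and n = 2.
log Q = n(E° − E)/0.0592 = 2×(0.28 − 0.011)/0.0592 = 9.088.
With Q = [Co²⁺]·P(H₂) / [H⁺]^2, solving for [H⁺] gives log[H⁺] = -6.371, so pH = 6.37.

pH = 6.37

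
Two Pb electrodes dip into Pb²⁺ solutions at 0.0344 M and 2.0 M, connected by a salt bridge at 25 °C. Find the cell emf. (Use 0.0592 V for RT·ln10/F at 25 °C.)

0.052 V

Both half-cells are Pb²⁺/Pb, so E°_cell = 0. The concentrated side is the cathode; the cell reaction moves Pb²⁺ from high to low concentration with n = 2.
Q = [Pb²⁺]_dilute/[Pb²⁺]_conc = 0.0344/2.0 = 0.0172.
E = 0 − (0.0592/2) log Q = −(0.0592/2)(-1.764) = 0.0522 V.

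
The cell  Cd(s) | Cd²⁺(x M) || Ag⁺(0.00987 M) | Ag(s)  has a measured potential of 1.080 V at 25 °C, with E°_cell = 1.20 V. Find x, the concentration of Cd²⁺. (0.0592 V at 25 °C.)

From the Nernst equation, log Q = n(E° − E)/0.0592 = 2(1.20 − 1.080)/0.0592 = 4.054, so Q = 1.13 × 10^4.
With Q = [Cd²⁺]/[Ag⁺]^2 and the known concentrations, [Cd²⁺] in the numerator gives [Cd²⁺] = 1.1 M.

1.1 M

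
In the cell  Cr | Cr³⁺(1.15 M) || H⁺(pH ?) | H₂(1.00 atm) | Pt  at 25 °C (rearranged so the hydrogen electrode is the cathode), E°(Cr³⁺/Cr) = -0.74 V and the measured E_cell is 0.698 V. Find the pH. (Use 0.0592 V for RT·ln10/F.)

E°_cell = 0.74 V and n = 6.
log Q = n(E° − E)/0.0592 = 6×(0.74 − 0.698)/0.0592 = 4.257.
With Q = [Cr³⁺]^2·P(H₂)^3 / [H⁺]^6, solving for [H⁺] gives log[H⁺] = -0.689, so pH = 0.69.

pH = 0.69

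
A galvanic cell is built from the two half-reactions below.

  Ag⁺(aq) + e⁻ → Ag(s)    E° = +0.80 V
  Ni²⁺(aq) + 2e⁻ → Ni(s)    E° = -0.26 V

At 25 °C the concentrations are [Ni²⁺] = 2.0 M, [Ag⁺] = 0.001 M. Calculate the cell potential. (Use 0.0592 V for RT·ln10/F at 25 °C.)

The Ag⁺/Ag couple has the higher reduction potential and acts as the cathode, so E°_cell = +0.80 − (-0.26) = 1.06 V.
Balancing electrons gives n = 2; the reaction quotient is Q = [Ni²⁺]/[Ag⁺]^2 = 2 × 10^6.
At 25 °C, E = E° − (0.0592/n) log Q = 1.06 − (0.0592/2)(6.301) = 1.060 − 0.187 = 0.873 V.

0.873 V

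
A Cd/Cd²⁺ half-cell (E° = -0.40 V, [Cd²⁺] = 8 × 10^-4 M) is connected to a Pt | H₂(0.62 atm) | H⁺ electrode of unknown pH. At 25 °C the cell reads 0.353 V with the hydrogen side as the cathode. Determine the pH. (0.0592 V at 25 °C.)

E°_cell = 0.40 V and n = 2.
log Q = n(E° − E)/0.0592 = 2×(0.40 − 0.353)/0.0592 = 1.588.
With Q = [Cd²⁺]·P(H₂) / [H⁺]^2, solving for [H⁺] gives log[H⁺] = -2.446, so pH = 2.45.

pH = 2.45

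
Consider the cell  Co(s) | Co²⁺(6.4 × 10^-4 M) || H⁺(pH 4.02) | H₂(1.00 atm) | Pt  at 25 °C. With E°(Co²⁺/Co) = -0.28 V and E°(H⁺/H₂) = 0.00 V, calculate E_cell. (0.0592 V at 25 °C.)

The hydrogen couple is the cathode, so E°_cell = 0.28 V; n = 2.
[H⁺] = 10^(−4.02) = 9.5 × 10^-5 M, and Q = [Co²⁺]·P(H₂) / [H⁺]^2 = 7.02 × 10^4.
E = E° − (0.0592/2) log Q = 0.28 − (0.0592/2)(4.846) = 0.137 V.

0.14 V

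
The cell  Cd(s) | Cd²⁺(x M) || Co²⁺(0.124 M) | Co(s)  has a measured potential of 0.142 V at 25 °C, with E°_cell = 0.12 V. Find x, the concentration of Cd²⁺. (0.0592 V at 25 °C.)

From the Nernst equation, log Q = n(E° − E)/0.0592 = 2(0.12 − 0.142)/0.0592 = -0.743, so Q = 0.181.
With Q = [Cd²⁺]/[Co²⁺] and the known concentrations, [Cd²⁺] in the numerator gives [Cd²⁺] = 0.022 M.

0.022 M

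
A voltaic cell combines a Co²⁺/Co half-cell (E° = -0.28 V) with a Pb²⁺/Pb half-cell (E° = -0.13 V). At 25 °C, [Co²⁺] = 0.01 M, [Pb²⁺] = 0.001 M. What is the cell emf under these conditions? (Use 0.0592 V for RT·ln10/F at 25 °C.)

The Pb²⁺/Pb couple has the higher reduction potential and acts as the cathode, so E°_cell = -0.13 − (-0.28) = 0.15 V.
Balancing electrons gives n = 2; the reaction quotient is Q = [Co²⁺]/[Pb²⁺] = 10.0.
At 25 °C, E = E° − (0.0592/n) log Q = 0.15 − (0.0592/2)(1.000) = 0.150 − 0.030 = 0.120 V.

0.120 V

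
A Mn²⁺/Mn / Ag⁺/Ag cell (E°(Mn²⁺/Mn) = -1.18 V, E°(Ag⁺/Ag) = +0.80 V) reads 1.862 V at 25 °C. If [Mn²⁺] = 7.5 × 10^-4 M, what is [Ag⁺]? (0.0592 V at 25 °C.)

From the Nernst equation, log Q = n(E° − E)/0.0592 = 2(1.98 − 1.862)/0.0592 = 3.986, so Q = 9690.
With Q = [Mn²⁺]/[Ag⁺]^2 and the known concentrations, [Ag⁺]^2 in the denominator gives [Ag⁺] = 2.8 × 10^-4 M.

2.8 × 10^-4 M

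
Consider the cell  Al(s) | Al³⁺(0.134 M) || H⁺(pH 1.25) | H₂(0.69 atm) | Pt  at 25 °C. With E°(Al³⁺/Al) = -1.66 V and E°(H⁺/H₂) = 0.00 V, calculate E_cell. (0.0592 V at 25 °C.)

The hydrogen couple is the cathode, so E°_cell = 1.66 V; n = 6.
[H⁺] = 10^(−1.25) = 0.056 M, and Q = [Al³⁺]^2·P(H₂)^3 / [H⁺]^6 = 1.87 × 10^5.
E = E° − (0.0592/6) log Q = 1.66 − (0.0592/6)(5.271) = 1.608 V.

1.61 V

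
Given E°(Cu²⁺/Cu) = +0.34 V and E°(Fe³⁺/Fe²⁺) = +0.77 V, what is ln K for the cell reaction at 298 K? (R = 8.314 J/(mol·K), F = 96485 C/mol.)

ln K = 33.5

E°_cell = +0.77 − (+0.34) = 0.43 V, with n = 2 electrons transferred.
At equilibrium E = 0, so the Nernst equation gives ln K = nFE°/RT = (2)(96485)(0.43)/((8.314)(298)) = 33.49.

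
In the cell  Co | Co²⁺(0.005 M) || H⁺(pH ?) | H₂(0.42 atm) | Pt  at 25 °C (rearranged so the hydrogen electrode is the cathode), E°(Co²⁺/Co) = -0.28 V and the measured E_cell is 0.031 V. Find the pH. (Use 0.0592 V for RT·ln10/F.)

pH = 5.54

E°_cell = 0.28 V and n = 2.
log Q = n(E° − E)/0.0592 = 2×(0.28 − 0.031)/0.0592 = 8.412.
With Q = [Co²⁺]·P(H₂) / [H⁺]^2, solving for [H⁺] gives log[H⁺] = -5.545, so pH = 5.54.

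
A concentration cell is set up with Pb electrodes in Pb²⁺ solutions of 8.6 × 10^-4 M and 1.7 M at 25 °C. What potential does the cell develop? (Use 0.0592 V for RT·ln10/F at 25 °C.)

0.098 V

Both half-cells are Pb²⁺/Pb, so E°_cell = 0. The concentrated side is the cathode; the cell reaction moves Pb²⁺ from high to low concentration with n = 2.
Q = [Pb²⁺]_dilute/[Pb²⁺]_conc = 8.6 × 10^-4/1.7 = 5.06 × 10^-4.
E = 0 − (0.0592/2) log Q = −(0.0592/2)(-3.296) = 0.0976 V.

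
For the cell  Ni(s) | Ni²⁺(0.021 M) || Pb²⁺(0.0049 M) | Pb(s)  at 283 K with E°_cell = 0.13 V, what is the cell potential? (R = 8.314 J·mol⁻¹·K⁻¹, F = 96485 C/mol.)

0.112 V

Balancing electrons gives n = 2; the reaction quotient is Q = [Ni²⁺]/[Pb²⁺] = 4.29.
E = E° − (RT/nF) ln Q = 0.13 − (8.314×283)/(2×96485) × (1.455) = 0.130 − 0.018 = 0.112 V.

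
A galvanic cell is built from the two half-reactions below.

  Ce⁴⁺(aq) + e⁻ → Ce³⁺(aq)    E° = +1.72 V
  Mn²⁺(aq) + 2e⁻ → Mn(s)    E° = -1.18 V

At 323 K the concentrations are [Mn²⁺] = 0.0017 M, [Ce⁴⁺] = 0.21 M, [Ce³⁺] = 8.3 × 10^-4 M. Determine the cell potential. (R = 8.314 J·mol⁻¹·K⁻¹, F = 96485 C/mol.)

3.14 V

The Ce⁴⁺/Ce³⁺ couple has the higher reduction potential and acts as the cathode, so E°_cell = +1.72 − (-1.18) = 2.90 V.
Balancing electrons gives n = 2; the reaction quotient is Q = [Mn²⁺]·[Ce³⁺]^2/[Ce⁴⁺]^2 = 2.66 × 10^-8.
E = E° − (RT/nF) ln Q = 2.90 − (8.314×323)/(2×96485) × (-17.444) = 2.900 + 0.243 = 3.143 V.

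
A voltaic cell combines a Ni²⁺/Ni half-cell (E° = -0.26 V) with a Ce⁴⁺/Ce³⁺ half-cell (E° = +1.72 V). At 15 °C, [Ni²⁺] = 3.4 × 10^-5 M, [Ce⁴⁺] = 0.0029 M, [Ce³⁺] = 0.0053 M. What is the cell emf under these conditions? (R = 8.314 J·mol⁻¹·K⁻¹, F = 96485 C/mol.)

The Ce⁴⁺/Ce³⁺ couple has the higher reduction potential and acts as the cathode, so E°_cell = +1.72 − (-0.26) = 1.98 V.
Balancing electrons gives n = 2; the reaction quotient is Q = [Ni²⁺]·[Ce³⁺]^2/[Ce⁴⁺]^2 = 1.14 × 10^-4.
E = E° − (RT/nF) ln Q = 1.98 − (8.314×288)/(2×96485) × (-9.083) = 1.980 + 0.113 = 2.093 V.

2.09 V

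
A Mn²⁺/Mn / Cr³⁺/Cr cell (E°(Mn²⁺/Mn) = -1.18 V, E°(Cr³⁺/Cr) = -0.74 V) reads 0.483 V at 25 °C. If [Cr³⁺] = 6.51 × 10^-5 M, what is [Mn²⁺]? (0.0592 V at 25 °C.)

From the Nernst equation, log Q = n(E° − E)/0.0592 = 6(0.44 − 0.483)/0.0592 = -4.358, so Q = 4.38 × 10^-5.
With Q = [Mn²⁺]^3/[Cr³⁺]^2 and the known concentrations, [Mn²⁺]^3 in the numerator gives [Mn²⁺] = 5.7 × 10^-5 M.

5.7 × 10^-5 M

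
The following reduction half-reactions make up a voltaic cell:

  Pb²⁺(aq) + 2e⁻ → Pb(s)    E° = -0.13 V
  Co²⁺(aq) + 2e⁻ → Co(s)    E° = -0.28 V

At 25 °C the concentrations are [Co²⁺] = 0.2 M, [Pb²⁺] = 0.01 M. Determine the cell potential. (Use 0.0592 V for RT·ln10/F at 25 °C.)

0.111 V

The Pb²⁺/Pb couple has the higher reduction potential and acts as the cathode, so E°_cell = -0.13 − (-0.28) = 0.15 V.
Balancing electrons gives n = 2; the reaction quotient is Q = [Co²⁺]/[Pb²⁺] = 20.0.
At 25 °C, E = E° − (0.0592/n) log Q = 0.15 − (0.0592/2)(1.301) = 0.150 − 0.039 = 0.111 V.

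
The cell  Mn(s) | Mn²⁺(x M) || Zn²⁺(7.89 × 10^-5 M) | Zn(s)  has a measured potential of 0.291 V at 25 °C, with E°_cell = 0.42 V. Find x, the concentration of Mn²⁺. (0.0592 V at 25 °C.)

From the Nernst equation, log Q = n(E° − E)/0.0592 = 2(0.42 − 0.291)/0.0592 = 4.358, so Q = 2.28 × 10^4.
With Q = [Mn²⁺]/[Zn²⁺] and the known concentrations, [Mn²⁺] in the numerator gives [Mn²⁺] = 1.8 M.

1.8 M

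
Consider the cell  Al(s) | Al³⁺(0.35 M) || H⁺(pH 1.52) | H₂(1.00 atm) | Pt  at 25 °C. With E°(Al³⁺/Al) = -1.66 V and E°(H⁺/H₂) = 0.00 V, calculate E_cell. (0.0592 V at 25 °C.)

1.58 V

The hydrogen couple is the cathode, so E°_cell = 1.66 V; n = 6.
[H⁺] = 10^(−1.52) = 0.030 M, and Q = [Al³⁺]^2·P(H₂)^3 / [H⁺]^6 = 1.61 × 10^8.
E = E° − (0.0592/6) log Q = 1.66 − (0.0592/6)(8.208) = 1.579 V.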